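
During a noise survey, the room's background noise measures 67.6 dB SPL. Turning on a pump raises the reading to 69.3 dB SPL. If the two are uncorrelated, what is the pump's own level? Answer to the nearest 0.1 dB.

64.4 dB SPL

Remove the background by subtracting linear intensities:
L_src = 10·log₁₀(10^(69.3/10) − 10^(67.6/10)) = 10·log₁₀(2757000) = 64.4 dB SPL.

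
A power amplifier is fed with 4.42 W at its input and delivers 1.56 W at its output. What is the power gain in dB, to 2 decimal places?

For a power ratio, dB = 10·log₁₀(P₂/P₁).
10·log₁₀(1.56/4.42) = 10·log₁₀(0.3529) = -4.52 dB.

-4.52 dB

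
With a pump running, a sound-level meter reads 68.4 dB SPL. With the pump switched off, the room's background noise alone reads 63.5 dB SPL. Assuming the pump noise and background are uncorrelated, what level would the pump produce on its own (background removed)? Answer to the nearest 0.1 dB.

Remove the background by subtracting linear intensities:
L_src = 10·log₁₀(10^(68.4/10) − 10^(63.5/10)) = 10·log₁₀(4680000) = 66.7 dB SPL.

66.7 dB SPL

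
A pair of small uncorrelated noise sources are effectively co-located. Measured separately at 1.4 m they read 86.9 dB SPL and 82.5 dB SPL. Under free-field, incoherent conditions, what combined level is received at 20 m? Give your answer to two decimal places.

65.15 dB SPL

Combined at 1.4 m: 10·log₁₀(10^(86.9/10)+10^(82.5/10)) = 88.245 dB SPL.
Then apply −20·log₁₀(20/1.4) = -23.098 dB → 65.15 dB SPL.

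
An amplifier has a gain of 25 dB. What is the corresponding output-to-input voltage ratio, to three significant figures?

Voltage ratio = 10^(dB/20).
10^(25/20) = 10^(1.250) = 17.8.

17.8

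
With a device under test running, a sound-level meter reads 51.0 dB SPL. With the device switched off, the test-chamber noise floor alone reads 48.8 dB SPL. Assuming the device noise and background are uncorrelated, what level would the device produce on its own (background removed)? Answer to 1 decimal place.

47.0 dB SPL

Remove the background by subtracting linear intensities:
L_src = 10·log₁₀(10^(51.0/10) − 10^(48.8/10)) = 10·log₁₀(50030) = 47.0 dB SPL.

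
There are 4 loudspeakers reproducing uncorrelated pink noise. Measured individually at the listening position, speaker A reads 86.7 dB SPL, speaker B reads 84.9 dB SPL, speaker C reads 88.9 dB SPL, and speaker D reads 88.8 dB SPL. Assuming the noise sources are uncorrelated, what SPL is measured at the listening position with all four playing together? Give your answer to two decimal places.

Incoherent sources sum as intensities:
L_total = 10·log₁₀(10^(86.7/10) + 10^(84.9/10) + 10^(88.9/10) + 10^(88.8/10)) = 10·log₁₀(2312000000) = 93.64 dB SPL.

93.64 dB SPL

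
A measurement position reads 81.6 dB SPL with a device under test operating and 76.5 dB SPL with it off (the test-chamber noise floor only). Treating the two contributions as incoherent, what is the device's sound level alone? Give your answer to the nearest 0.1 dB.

80.0 dB SPL

Subtract intensities: L_src = 10·log₁₀(10^(L_total/10) − 10^(L_bg/10)).
L_src = 10·log₁₀(10^(81.6/10) − 10^(76.5/10)) = 10·log₁₀(99880000) = 80.0 dB SPL.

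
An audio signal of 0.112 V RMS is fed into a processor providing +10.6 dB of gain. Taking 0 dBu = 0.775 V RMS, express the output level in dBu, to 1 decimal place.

Input level: 20·log₁₀(0.112/0.775) = -16.80 dBu.
Output: -16.80 + 10.6 = -6.2 dBu.

-6.2 dBu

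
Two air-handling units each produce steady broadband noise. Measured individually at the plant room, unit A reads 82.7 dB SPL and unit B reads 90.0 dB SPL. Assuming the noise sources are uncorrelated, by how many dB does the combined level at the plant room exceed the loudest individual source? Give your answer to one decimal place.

Incoherent sources sum as intensities:
L_total = 10·log₁₀(10^(82.7/10) + 10^(90.0/10)) = 90.74 dB SPL.
Excess over the loudest (90.0 dB): 90.74 − 90.0 = 0.7 dB.

0.7 dB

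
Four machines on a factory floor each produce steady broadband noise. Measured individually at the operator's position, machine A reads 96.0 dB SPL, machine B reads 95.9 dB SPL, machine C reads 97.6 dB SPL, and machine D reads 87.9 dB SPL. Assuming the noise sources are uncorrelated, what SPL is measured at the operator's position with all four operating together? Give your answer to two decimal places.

101.54 dB SPL

Incoherent sources sum as intensities:
L_total = 10·log₁₀(10^(96.0/10) + 10^(95.9/10) + 10^(97.6/10) + 10^(87.9/10)) = 10·log₁₀(14243000000) = 101.54 dB SPL.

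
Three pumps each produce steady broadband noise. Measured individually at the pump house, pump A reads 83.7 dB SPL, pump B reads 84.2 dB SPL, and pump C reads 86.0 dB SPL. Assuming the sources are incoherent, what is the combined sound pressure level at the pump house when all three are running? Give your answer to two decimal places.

89.52 dB SPL

Incoherent sources sum as intensities:
L_total = 10·log₁₀(10^(83.7/10) + 10^(84.2/10) + 10^(86.0/10)) = 10·log₁₀(895600000) = 89.52 dB SPL.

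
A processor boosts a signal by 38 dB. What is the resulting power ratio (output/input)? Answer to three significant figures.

6310

Power ratio = 10^(dB/10).
10^(38/10) = 10^(3.800) = 6310.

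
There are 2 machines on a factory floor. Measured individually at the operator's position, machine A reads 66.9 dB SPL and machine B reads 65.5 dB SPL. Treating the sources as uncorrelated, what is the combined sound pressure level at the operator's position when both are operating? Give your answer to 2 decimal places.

69.27 dB SPL

Add the sources as powers (linear), then convert back to dB:
L_total = 10·log₁₀(10^(66.9/10) + 10^(65.5/10)) = 10·log₁₀(8446000) = 69.27 dB SPL.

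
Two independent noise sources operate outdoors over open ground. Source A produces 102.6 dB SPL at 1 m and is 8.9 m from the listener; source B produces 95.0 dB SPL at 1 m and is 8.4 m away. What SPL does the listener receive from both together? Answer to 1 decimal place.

84.4 dB SPL

At the listener: L_A = 102.6 − 20·log₁₀(8.9) = 83.61 dB; L_B = 95.0 − 20·log₁₀(8.4) = 76.51 dB.
Combined: 10·log₁₀(10^(83.61/10)+10^(76.51/10)) = 84.4 dB SPL.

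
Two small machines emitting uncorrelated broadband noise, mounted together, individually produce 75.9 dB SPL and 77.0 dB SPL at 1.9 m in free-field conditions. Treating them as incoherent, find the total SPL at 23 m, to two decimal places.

Combined at 1.9 m: 10·log₁₀(10^(75.9/10)+10^(77.0/10)) = 79.495 dB SPL.
Then apply −20·log₁₀(23/1.9) = -21.659 dB → 57.84 dB SPL.

57.84 dB SPL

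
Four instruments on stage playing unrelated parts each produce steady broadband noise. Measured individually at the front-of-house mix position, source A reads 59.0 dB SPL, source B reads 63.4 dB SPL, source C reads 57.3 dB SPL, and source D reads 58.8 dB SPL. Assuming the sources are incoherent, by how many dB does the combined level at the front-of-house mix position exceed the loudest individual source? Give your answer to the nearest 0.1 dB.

Uncorrelated sources add in intensity (power), not in dB.
L_total = 10·log₁₀(10^(59.0/10) + 10^(63.4/10) + 10^(57.3/10) + 10^(58.8/10)) = 66.31 dB SPL.
Excess over the loudest (63.4 dB): 66.31 − 63.4 = 2.9 dB.

2.9 dB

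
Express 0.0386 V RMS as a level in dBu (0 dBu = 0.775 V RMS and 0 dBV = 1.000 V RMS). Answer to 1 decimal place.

dBu = 20·log₁₀(V / 0.775 V).
20·log₁₀(0.0386/0.775) = -26.1 dBu.

-26.1 dBu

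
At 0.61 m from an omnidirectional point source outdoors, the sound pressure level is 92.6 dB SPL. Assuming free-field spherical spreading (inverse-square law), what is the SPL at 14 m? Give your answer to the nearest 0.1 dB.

65.4 dB SPL

Free-field point source: level drops by 20·log₁₀ of the distance ratio.
ΔL = −20·log₁₀(14/0.61) = -27.22 dB, so L₂ = 92.6 + (-27.22) = 65.4 dB SPL.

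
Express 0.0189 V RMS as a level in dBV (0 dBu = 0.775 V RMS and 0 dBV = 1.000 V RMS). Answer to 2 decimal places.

-34.47 dBV

dBV = 20·log₁₀(V / 1.000 V).
20·log₁₀(0.0189/1.000) = -34.47 dBV.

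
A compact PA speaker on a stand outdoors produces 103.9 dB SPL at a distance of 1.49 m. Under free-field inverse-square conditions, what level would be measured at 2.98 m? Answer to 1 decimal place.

97.9 dB SPL

For a point source in a free field, ΔL = −20·log₁₀(d₂/d₁).
ΔL = −20·log₁₀(2.98/1.49) = -6.02 dB, so L₂ = 103.9 + (-6.02) = 97.9 dB SPL.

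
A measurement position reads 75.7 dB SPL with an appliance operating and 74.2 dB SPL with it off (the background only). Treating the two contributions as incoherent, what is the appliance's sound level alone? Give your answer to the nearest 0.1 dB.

Background correction is a power subtraction:
L_src = 10·log₁₀(10^(75.7/10) − 10^(74.2/10)) = 10·log₁₀(10850000) = 70.4 dB SPL.

70.4 dB SPL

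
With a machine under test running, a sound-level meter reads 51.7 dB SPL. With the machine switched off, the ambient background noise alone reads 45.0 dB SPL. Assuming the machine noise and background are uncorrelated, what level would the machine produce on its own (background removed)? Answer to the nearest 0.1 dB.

50.7 dB SPL

Subtract intensities: L_src = 10·log₁₀(10^(L_total/10) − 10^(L_bg/10)).
L_src = 10·log₁₀(10^(51.7/10) − 10^(45.0/10)) = 10·log₁₀(116300) = 50.7 dB SPL.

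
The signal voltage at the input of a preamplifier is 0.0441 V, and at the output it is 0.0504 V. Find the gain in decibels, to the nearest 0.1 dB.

Voltage ratio → dB uses the 20·log₁₀ form:
20·log₁₀(0.0504/0.0441) = 20·log₁₀(1.143) = 1.2 dB.

1.2 dB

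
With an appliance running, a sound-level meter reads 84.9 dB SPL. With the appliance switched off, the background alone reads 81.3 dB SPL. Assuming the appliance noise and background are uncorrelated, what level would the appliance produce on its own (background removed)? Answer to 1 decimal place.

Subtract intensities: L_src = 10·log₁₀(10^(L_total/10) − 10^(L_bg/10)).
L_src = 10·log₁₀(10^(84.9/10) − 10^(81.3/10)) = 10·log₁₀(174100000) = 82.4 dB SPL.

82.4 dB SPL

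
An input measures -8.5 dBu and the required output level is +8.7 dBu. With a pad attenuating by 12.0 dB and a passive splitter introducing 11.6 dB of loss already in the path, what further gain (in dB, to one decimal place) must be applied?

40.8 dB

The required make-up gain is the shortfall in the dB sum.
G = +8.7 − (-8.5) + 12.0 + 11.6 = 40.8 dB.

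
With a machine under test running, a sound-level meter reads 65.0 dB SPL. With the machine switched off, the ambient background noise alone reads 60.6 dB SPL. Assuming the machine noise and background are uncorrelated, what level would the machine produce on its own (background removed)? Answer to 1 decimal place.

Background correction is a power subtraction:
L_src = 10·log₁₀(10^(65.0/10) − 10^(60.6/10)) = 10·log₁₀(2014000) = 63.0 dB SPL.

63.0 dB SPL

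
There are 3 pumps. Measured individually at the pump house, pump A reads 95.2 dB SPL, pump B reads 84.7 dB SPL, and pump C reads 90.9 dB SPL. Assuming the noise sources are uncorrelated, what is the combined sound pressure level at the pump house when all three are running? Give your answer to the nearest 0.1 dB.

Uncorrelated sources add in intensity (power), not in dB.
L_total = 10·log₁₀(10^(95.2/10) + 10^(84.7/10) + 10^(90.9/10)) = 10·log₁₀(4837000000) = 96.8 dB SPL.

96.8 dB SPL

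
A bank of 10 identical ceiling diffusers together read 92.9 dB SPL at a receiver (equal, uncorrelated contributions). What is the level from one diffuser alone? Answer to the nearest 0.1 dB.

82.9 dB SPL

10 equal incoherent sources add 10·log₁₀(10) = 10.00 dB over one source.
L_one = 92.9 − 10.00 = 82.9 dB SPL.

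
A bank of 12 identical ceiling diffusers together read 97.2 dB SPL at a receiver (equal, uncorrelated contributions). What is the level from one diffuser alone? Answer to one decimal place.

12 equal incoherent sources add 10·log₁₀(12) = 10.79 dB over one source.
L_one = 97.2 − 10.79 = 86.4 dB SPL.

86.4 dB SPL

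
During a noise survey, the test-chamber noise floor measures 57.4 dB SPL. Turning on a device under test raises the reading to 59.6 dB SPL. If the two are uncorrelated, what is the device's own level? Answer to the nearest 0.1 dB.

Background correction is a power subtraction:
L_src = 10·log₁₀(10^(59.6/10) − 10^(57.4/10)) = 10·log₁₀(362500) = 55.6 dB SPL.

55.6 dB SPL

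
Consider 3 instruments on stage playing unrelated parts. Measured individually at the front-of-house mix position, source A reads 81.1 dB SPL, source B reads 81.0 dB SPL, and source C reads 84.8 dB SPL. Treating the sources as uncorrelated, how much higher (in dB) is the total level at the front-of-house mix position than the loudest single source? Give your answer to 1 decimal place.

2.7 dB

Add the sources as powers (linear), then convert back to dB:
L_total = 10·log₁₀(10^(81.1/10) + 10^(81.0/10) + 10^(84.8/10)) = 87.46 dB SPL.
Excess over the loudest (84.8 dB): 87.46 − 84.8 = 2.7 dB.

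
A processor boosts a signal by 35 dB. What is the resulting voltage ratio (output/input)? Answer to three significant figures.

Voltage ratio = 10^(dB/20).
10^(35/20) = 10^(1.750) = 56.2.

56.2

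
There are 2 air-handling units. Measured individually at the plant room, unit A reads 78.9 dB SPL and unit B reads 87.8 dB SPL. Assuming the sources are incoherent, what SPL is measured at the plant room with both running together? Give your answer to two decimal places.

88.33 dB SPL

Add the sources as powers (linear), then convert back to dB:
L_total = 10·log₁₀(10^(78.9/10) + 10^(87.8/10)) = 10·log₁₀(680200000) = 88.33 dB SPL.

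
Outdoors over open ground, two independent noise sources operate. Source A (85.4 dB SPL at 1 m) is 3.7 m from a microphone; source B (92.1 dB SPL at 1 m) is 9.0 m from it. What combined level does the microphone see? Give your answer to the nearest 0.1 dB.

76.6 dB SPL

At the listener: L_A = 85.4 − 20·log₁₀(3.7) = 74.04 dB; L_B = 92.1 − 20·log₁₀(9.0) = 73.02 dB.
Combined: 10·log₁₀(10^(74.04/10)+10^(73.02/10)) = 76.6 dB SPL.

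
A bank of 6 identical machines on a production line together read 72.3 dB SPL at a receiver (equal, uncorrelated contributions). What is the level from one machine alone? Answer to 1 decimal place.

6 equal incoherent sources add 10·log₁₀(6) = 7.78 dB over one source.
L_one = 72.3 − 7.78 = 64.5 dB SPL.

64.5 dB SPL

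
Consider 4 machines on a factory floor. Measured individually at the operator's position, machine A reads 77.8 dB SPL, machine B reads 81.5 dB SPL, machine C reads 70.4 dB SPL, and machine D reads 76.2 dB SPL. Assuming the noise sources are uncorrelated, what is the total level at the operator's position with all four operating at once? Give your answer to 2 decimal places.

Incoherent sources sum as intensities:
L_total = 10·log₁₀(10^(77.8/10) + 10^(81.5/10) + 10^(70.4/10) + 10^(76.2/10)) = 10·log₁₀(254200000) = 84.05 dB SPL.

84.05 dB SPL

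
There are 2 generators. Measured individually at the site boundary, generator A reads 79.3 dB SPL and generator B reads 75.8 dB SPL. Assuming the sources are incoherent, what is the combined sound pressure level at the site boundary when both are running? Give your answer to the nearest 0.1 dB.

Incoherent sources sum as intensities:
L_total = 10·log₁₀(10^(79.3/10) + 10^(75.8/10)) = 10·log₁₀(123100000) = 80.9 dB SPL.

80.9 dB SPL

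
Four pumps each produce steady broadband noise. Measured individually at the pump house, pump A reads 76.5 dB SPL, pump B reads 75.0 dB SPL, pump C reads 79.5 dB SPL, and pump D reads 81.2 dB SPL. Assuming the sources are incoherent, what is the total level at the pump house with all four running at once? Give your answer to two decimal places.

84.73 dB SPL

Incoherent sources sum as intensities:
L_total = 10·log₁₀(10^(76.5/10) + 10^(75.0/10) + 10^(79.5/10) + 10^(81.2/10)) = 10·log₁₀(297200000) = 84.73 dB SPL.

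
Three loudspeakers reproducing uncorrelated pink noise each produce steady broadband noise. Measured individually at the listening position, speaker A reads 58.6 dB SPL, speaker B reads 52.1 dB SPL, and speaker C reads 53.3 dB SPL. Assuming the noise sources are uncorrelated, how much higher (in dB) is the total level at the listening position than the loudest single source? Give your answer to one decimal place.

Incoherent sources sum as intensities:
L_total = 10·log₁₀(10^(58.6/10) + 10^(52.1/10) + 10^(53.3/10)) = 60.42 dB SPL.
Excess over the loudest (58.6 dB): 60.42 − 58.6 = 1.8 dB.

1.8 dB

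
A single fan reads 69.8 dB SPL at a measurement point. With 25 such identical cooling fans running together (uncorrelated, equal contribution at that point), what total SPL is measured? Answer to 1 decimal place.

25 equal incoherent sources raise the level by 10·log₁₀(25) = 13.98 dB.
L_total = 69.8 + 13.98 = 83.8 dB SPL.

83.8 dB SPL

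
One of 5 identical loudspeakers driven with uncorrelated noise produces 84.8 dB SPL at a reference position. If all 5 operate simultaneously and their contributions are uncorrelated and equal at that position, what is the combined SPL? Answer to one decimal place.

5 equal incoherent sources raise the level by 10·log₁₀(5) = 6.99 dB.
L_total = 84.8 + 6.99 = 91.8 dB SPL.

91.8 dB SPL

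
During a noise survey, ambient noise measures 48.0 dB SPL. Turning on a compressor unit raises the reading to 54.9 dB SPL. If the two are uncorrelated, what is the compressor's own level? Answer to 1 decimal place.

Background correction is a power subtraction:
L_src = 10·log₁₀(10^(54.9/10) − 10^(48.0/10)) = 10·log₁₀(245900) = 53.9 dB SPL.

53.9 dB SPL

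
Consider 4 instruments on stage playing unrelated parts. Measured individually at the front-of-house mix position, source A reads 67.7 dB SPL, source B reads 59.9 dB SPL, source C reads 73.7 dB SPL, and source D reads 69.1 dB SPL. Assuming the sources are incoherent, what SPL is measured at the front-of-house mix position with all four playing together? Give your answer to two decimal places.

Incoherent sources sum as intensities:
L_total = 10·log₁₀(10^(67.7/10) + 10^(59.9/10) + 10^(73.7/10) + 10^(69.1/10)) = 10·log₁₀(38440000) = 75.85 dB SPL.

75.85 dB SPL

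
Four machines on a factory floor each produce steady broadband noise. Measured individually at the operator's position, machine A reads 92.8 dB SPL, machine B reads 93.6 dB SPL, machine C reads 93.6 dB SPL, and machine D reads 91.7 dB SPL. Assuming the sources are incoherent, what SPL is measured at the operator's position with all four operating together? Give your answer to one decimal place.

Add the sources as powers (linear), then convert back to dB:
L_total = 10·log₁₀(10^(92.8/10) + 10^(93.6/10) + 10^(93.6/10) + 10^(91.7/10)) = 10·log₁₀(7966000000) = 99.0 dB SPL.

99.0 dB SPL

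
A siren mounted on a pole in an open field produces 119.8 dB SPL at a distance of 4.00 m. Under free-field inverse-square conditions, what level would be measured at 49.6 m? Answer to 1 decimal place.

97.9 dB SPL

For a point source in a free field, ΔL = −20·log₁₀(d₂/d₁).
ΔL = −20·log₁₀(49.6/4.00) = -21.87 dB, so L₂ = 119.8 + (-21.87) = 97.9 dB SPL.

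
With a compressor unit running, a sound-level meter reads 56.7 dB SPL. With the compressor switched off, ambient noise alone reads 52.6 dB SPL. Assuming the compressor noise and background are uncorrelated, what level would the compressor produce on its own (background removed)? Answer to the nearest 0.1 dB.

54.6 dB SPL

Subtract intensities: L_src = 10·log₁₀(10^(L_total/10) − 10^(L_bg/10)).
L_src = 10·log₁₀(10^(56.7/10) − 10^(52.6/10)) = 10·log₁₀(285800) = 54.6 dB SPL.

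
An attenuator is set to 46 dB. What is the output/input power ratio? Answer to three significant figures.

0.0000251

Power ratio = 10^(dB/10).
10^(-46/10) = 10^(-4.600) = 0.0000251.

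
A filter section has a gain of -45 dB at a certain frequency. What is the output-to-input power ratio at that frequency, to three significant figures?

Power ratio = 10^(dB/10).
10^(-45/10) = 10^(-4.500) = 0.0000316.

0.0000316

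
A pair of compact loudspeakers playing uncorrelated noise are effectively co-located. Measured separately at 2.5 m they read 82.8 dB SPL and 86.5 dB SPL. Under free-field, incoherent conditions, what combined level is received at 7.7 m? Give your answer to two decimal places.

78.27 dB SPL

Combined at 2.5 m: 10·log₁₀(10^(82.8/10)+10^(86.5/10)) = 88.043 dB SPL.
Then apply −20·log₁₀(7.7/2.5) = -9.771 dB → 78.27 dB SPL.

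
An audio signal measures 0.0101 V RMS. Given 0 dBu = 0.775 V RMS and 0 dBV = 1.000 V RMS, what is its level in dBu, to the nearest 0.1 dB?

-37.7 dBu

dBu = 20·log₁₀(V / 0.775 V).
20·log₁₀(0.0101/0.775) = -37.7 dBu.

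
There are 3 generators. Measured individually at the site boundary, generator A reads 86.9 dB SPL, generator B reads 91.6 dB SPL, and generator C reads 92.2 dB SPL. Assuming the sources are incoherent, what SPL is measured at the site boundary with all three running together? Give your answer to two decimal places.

95.56 dB SPL

Incoherent sources sum as intensities:
L_total = 10·log₁₀(10^(86.9/10) + 10^(91.6/10) + 10^(92.2/10)) = 10·log₁₀(3595000000) = 95.56 dB SPL.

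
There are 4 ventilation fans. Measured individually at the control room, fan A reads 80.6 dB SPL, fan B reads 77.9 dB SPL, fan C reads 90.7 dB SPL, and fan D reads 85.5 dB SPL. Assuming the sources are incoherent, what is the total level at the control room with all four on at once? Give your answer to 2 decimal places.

Add the sources as powers (linear), then convert back to dB:
L_total = 10·log₁₀(10^(80.6/10) + 10^(77.9/10) + 10^(90.7/10) + 10^(85.5/10)) = 10·log₁₀(1706000000) = 92.32 dB SPL.

92.32 dB SPL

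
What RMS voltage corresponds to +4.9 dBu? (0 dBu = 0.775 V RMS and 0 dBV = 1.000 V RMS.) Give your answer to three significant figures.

V = 0.775 V × 10^(+4.9/20).
= 0.775 × 1.758 = 1.36 V.

1.36 V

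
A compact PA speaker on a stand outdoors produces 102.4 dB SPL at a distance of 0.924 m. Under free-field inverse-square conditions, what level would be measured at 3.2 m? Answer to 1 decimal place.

Free-field point source: level drops by 20·log₁₀ of the distance ratio.
ΔL = −20·log₁₀(3.2/0.924) = -10.79 dB, so L₂ = 102.4 + (-10.79) = 91.6 dB SPL.

91.6 dB SPL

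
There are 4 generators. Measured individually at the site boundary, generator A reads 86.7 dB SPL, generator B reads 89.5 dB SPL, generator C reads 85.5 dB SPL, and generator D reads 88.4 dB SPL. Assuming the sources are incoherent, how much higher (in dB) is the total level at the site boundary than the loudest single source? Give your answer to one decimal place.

Incoherent sources sum as intensities:
L_total = 10·log₁₀(10^(86.7/10) + 10^(89.5/10) + 10^(85.5/10) + 10^(88.4/10)) = 93.81 dB SPL.
Excess over the loudest (89.5 dB): 93.81 − 89.5 = 4.3 dB.

4.3 dB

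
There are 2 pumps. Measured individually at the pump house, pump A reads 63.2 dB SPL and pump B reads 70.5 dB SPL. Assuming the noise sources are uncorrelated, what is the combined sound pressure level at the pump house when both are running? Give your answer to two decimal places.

Incoherent sources sum as intensities:
L_total = 10·log₁₀(10^(63.2/10) + 10^(70.5/10)) = 10·log₁₀(13310000) = 71.24 dB SPL.

71.24 dB SPL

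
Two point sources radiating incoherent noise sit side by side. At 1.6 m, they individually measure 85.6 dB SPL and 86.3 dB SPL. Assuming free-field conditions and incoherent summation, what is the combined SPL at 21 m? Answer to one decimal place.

Combined at 1.6 m: 10·log₁₀(10^(85.6/10)+10^(86.3/10)) = 88.97 dB SPL.
Then apply −20·log₁₀(21/1.6) = -22.36 dB → 66.6 dB SPL.

66.6 dB SPL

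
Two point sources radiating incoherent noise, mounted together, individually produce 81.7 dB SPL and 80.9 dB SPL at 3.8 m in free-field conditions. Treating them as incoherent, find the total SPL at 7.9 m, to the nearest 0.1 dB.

78.0 dB SPL

Combined at 3.8 m: 10·log₁₀(10^(81.7/10)+10^(80.9/10)) = 84.33 dB SPL.
Then apply −20·log₁₀(7.9/3.8) = -6.36 dB → 78.0 dB SPL.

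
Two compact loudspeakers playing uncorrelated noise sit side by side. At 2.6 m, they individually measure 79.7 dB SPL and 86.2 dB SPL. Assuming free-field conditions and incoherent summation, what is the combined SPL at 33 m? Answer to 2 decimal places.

65.01 dB SPL

Combined at 2.6 m: 10·log₁₀(10^(79.7/10)+10^(86.2/10)) = 87.077 dB SPL.
Then apply −20·log₁₀(33/2.6) = -22.071 dB → 65.01 dB SPL.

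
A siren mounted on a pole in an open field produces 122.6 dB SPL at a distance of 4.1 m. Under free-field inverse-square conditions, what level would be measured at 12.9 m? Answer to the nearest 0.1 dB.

Inverse-square spreading gives ΔL = −20·log₁₀(d₂/d₁).
ΔL = −20·log₁₀(12.9/4.1) = -9.96 dB, so L₂ = 122.6 + (-9.96) = 112.6 dB SPL.

112.6 dB SPL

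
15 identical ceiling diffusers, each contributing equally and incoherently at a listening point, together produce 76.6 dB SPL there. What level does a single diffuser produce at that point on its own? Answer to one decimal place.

15 equal incoherent sources add 10·log₁₀(15) = 11.76 dB over one source.
L_one = 76.6 − 11.76 = 64.8 dB SPL.

64.8 dB SPL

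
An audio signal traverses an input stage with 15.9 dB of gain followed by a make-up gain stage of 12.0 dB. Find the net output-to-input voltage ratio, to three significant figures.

Net gain = 15.9 + 12.0 = 27.9 dB.
Voltage ratio = 10^(27.9/20) = 24.8.

24.8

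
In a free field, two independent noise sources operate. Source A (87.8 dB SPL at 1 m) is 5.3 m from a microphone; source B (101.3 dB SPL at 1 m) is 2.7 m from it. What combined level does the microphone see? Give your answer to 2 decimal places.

At the listener: L_A = 87.8 − 20·log₁₀(5.3) = 73.314 dB; L_B = 101.3 − 20·log₁₀(2.7) = 92.673 dB.
Combined: 10·log₁₀(10^(73.314/10)+10^(92.673/10)) = 92.72 dB SPL.

92.72 dB SPL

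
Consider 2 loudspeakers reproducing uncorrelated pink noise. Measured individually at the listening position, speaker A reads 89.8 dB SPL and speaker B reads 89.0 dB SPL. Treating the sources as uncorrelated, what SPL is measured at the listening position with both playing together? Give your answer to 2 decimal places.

92.43 dB SPL

Incoherent sources sum as intensities:
L_total = 10·log₁₀(10^(89.8/10) + 10^(89.0/10)) = 10·log₁₀(1749000000) = 92.43 dB SPL.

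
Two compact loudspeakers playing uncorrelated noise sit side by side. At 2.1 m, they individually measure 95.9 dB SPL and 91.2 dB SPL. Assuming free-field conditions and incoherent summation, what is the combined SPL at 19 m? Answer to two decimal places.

78.04 dB SPL

Combined at 2.1 m: 10·log₁₀(10^(95.9/10)+10^(91.2/10)) = 97.167 dB SPL.
Then apply −20·log₁₀(19/2.1) = -19.131 dB → 78.04 dB SPL.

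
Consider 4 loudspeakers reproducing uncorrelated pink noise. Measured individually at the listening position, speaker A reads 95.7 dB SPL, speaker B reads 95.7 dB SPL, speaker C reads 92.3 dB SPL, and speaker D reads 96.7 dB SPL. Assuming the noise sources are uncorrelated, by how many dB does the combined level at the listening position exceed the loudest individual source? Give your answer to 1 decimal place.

Uncorrelated sources add in intensity (power), not in dB.
L_total = 10·log₁₀(10^(95.7/10) + 10^(95.7/10) + 10^(92.3/10) + 10^(96.7/10)) = 101.40 dB SPL.
Excess over the loudest (96.7 dB): 101.40 − 96.7 = 4.7 dB.

4.7 dB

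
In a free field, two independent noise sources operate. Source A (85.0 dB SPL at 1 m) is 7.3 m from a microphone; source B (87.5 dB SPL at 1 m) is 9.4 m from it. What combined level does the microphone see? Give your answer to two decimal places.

70.90 dB SPL

At the listener: L_A = 85.0 − 20·log₁₀(7.3) = 67.734 dB; L_B = 87.5 − 20·log₁₀(9.4) = 68.037 dB.
Combined: 10·log₁₀(10^(67.734/10)+10^(68.037/10)) = 70.90 dB SPL.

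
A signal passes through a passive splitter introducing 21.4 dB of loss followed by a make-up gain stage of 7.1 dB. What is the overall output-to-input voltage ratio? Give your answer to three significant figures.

Net gain = (−21.4) + 7.1 = -14.3 dB.
Voltage ratio = 10^(-14.3/20) = 0.193.

0.193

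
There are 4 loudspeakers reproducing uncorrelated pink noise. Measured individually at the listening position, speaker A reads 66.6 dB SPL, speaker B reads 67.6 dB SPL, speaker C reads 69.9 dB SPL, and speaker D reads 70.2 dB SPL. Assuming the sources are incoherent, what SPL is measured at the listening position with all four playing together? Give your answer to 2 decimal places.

Add the sources as powers (linear), then convert back to dB:
L_total = 10·log₁₀(10^(66.6/10) + 10^(67.6/10) + 10^(69.9/10) + 10^(70.2/10)) = 10·log₁₀(30570000) = 74.85 dB SPL.

74.85 dB SPL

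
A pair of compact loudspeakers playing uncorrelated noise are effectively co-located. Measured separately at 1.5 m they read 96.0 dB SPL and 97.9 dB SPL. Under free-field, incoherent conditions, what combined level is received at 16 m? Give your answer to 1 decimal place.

79.5 dB SPL

Combined at 1.5 m: 10·log₁₀(10^(96.0/10)+10^(97.9/10)) = 100.06 dB SPL.
Then apply −20·log₁₀(16/1.5) = -20.56 dB → 79.5 dB SPL.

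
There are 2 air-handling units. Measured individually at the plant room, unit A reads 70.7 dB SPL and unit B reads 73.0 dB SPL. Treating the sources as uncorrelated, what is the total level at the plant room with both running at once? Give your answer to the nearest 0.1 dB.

Incoherent sources sum as intensities:
L_total = 10·log₁₀(10^(70.7/10) + 10^(73.0/10)) = 10·log₁₀(31700000) = 75.0 dB SPL.

75.0 dB SPL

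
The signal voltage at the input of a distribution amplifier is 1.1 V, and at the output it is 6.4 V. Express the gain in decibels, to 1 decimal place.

15.3 dB

Voltage ratio → dB uses the 20·log₁₀ form:
20·log₁₀(6.4/1.1) = 20·log₁₀(5.818) = 15.3 dB.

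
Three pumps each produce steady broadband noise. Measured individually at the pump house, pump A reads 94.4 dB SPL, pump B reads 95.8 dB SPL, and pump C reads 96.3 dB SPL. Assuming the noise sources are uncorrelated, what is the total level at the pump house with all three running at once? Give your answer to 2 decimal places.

Incoherent sources sum as intensities:
L_total = 10·log₁₀(10^(94.4/10) + 10^(95.8/10) + 10^(96.3/10)) = 10·log₁₀(10822000000) = 100.34 dB SPL.

100.34 dB SPL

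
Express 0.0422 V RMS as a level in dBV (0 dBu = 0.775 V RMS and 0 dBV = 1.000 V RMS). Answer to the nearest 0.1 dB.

dBV = 20·log₁₀(V / 1.000 V).
20·log₁₀(0.0422/1.000) = -27.5 dBV.

-27.5 dBV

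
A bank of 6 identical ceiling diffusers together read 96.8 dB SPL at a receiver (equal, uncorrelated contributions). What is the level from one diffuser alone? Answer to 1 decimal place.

89.0 dB SPL

6 equal incoherent sources add 10·log₁₀(6) = 7.78 dB over one source.
L_one = 96.8 − 7.78 = 89.0 dB SPL.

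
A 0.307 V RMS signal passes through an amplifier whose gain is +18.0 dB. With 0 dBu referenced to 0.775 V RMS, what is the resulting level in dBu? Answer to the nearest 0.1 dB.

Input level: 20·log₁₀(0.307/0.775) = -8.04 dBu.
Output: -8.04 + 18.0 = +10.0 dBu.

+10.0 dBu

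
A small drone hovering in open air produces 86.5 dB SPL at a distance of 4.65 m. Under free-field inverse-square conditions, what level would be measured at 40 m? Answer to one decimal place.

For a point source in a free field, ΔL = −20·log₁₀(d₂/d₁).
ΔL = −20·log₁₀(40/4.65) = -18.69 dB, so L₂ = 86.5 + (-18.69) = 67.8 dB SPL.

67.8 dB SPL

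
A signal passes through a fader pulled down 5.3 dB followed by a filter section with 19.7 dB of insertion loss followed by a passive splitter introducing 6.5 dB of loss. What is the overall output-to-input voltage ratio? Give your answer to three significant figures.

0.0266

Net gain = (−5.3) + (−19.7) + (−6.5) = -31.5 dB.
Voltage ratio = 10^(-31.5/20) = 0.0266.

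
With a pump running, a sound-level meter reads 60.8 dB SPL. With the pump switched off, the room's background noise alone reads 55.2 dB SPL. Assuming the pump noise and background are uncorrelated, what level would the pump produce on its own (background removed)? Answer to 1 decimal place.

Background correction is a power subtraction:
L_src = 10·log₁₀(10^(60.8/10) − 10^(55.2/10)) = 10·log₁₀(871100) = 59.4 dB SPL.

59.4 dB SPL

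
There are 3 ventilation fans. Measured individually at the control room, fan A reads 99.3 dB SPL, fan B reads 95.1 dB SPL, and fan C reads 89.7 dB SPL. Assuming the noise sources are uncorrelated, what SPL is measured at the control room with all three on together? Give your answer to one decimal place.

101.0 dB SPL

Incoherent sources sum as intensities:
L_total = 10·log₁₀(10^(99.3/10) + 10^(95.1/10) + 10^(89.7/10)) = 10·log₁₀(12681000000) = 101.0 dB SPL.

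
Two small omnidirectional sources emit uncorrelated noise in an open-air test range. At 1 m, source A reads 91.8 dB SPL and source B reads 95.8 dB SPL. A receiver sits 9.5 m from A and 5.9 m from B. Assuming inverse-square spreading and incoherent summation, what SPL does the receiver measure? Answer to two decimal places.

At the listener: L_A = 91.8 − 20·log₁₀(9.5) = 72.246 dB; L_B = 95.8 − 20·log₁₀(5.9) = 80.383 dB.
Combined: 10·log₁₀(10^(72.246/10)+10^(80.383/10)) = 81.00 dB SPL.

81.00 dB SPL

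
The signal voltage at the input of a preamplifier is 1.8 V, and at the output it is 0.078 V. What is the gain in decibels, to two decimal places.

-27.26 dB

Voltage is an amplitude quantity, so gain = 20·log₁₀(V_out/V_in).
20·log₁₀(0.078/1.8) = 20·log₁₀(0.04333) = -27.26 dB.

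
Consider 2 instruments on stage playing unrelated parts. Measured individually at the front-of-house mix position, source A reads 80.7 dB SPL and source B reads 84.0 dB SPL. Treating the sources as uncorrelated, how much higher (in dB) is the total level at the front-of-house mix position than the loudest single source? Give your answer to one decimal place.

Incoherent sources sum as intensities:
L_total = 10·log₁₀(10^(80.7/10) + 10^(84.0/10)) = 85.67 dB SPL.
Excess over the loudest (84.0 dB): 85.67 − 84.0 = 1.7 dB.

1.7 dB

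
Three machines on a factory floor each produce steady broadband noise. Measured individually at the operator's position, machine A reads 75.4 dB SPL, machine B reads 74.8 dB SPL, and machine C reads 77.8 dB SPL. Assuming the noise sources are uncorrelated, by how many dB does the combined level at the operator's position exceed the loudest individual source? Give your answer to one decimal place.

3.2 dB

Uncorrelated sources add in intensity (power), not in dB.
L_total = 10·log₁₀(10^(75.4/10) + 10^(74.8/10) + 10^(77.8/10)) = 80.97 dB SPL.
Excess over the loudest (77.8 dB): 80.97 − 77.8 = 3.2 dB.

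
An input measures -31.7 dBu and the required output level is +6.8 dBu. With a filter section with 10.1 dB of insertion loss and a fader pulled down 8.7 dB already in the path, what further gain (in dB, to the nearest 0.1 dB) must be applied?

57.3 dB

The required make-up gain is the shortfall in the dB sum.
G = +6.8 − (-31.7) + 10.1 + 8.7 = 57.3 dB.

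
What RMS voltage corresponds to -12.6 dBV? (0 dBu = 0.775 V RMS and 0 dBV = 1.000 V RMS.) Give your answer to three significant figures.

V = 1.000 V × 10^(-12.6/20).
= 1.000 × 0.2344 = 0.234 V.

0.234 V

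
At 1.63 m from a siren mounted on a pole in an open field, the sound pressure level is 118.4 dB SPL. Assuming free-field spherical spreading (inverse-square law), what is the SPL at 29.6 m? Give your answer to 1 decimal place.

93.2 dB SPL

For a point source in a free field, ΔL = −20·log₁₀(d₂/d₁).
ΔL = −20·log₁₀(29.6/1.63) = -25.18 dB, so L₂ = 118.4 + (-25.18) = 93.2 dB SPL.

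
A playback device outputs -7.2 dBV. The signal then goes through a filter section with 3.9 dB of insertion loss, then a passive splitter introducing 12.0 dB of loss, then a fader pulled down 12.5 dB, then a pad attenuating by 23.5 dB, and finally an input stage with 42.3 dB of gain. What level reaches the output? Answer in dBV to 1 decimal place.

-16.8 dBV

Gain stages sum in dB:
-7.2 − 3.9 − 12.0 − 12.5 − 23.5 + 42.3 = -16.8 dBV.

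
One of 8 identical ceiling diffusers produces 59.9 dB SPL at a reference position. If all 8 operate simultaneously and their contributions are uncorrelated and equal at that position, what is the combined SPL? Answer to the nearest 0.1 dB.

8 equal incoherent sources raise the level by 10·log₁₀(8) = 9.03 dB.
L_total = 59.9 + 9.03 = 68.9 dB SPL.

68.9 dB SPL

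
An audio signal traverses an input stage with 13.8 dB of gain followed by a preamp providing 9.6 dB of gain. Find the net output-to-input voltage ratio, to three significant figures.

14.8

Net gain = 13.8 + 9.6 = 23.4 dB.
Voltage ratio = 10^(23.4/20) = 14.8.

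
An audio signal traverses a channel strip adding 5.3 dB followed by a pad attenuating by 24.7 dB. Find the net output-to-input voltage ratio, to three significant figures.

Net gain = 5.3 + (−24.7) = -19.4 dB.
Voltage ratio = 10^(-19.4/20) = 0.107.

0.107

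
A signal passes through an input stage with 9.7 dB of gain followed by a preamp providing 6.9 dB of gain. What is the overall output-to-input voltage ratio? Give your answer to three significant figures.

Net gain = 9.7 + 6.9 = 16.6 dB.
Voltage ratio = 10^(16.6/20) = 6.76.

6.76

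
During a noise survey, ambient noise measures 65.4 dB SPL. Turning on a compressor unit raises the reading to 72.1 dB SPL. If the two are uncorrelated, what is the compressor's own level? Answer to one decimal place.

71.1 dB SPL

Background correction is a power subtraction:
L_src = 10·log₁₀(10^(72.1/10) − 10^(65.4/10)) = 10·log₁₀(12750000) = 71.1 dB SPL.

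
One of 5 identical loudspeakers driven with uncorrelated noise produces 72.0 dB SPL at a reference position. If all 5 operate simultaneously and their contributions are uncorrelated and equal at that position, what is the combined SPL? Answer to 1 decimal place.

79.0 dB SPL

5 equal incoherent sources raise the level by 10·log₁₀(5) = 6.99 dB.
L_total = 72.0 + 6.99 = 79.0 dB SPL.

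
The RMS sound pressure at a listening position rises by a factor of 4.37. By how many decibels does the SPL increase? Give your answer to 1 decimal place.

12.8 dB

SPL change from a pressure ratio uses the 20·log₁₀ form:
20·log₁₀(4.37) = 12.8 dB.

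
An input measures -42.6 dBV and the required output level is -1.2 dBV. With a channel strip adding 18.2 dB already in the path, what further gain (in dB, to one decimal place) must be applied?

The required make-up gain is the shortfall in the dB sum.
G = -1.2 − (-42.6) − 18.2 = 23.2 dB.

23.2 dB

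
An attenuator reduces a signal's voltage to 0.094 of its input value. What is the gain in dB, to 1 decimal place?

-20.5 dB

For a voltage ratio, dB = 20·log₁₀(V₂/V₁).
20·log₁₀(0.094) = -20.5 dB.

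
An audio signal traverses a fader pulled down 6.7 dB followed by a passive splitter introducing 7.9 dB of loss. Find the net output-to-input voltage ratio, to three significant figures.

Net gain = (−6.7) + (−7.9) = -14.6 dB.
Voltage ratio = 10^(-14.6/20) = 0.186.

0.186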